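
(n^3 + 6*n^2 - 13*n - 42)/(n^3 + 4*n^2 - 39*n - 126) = (n^2 - n - 6)/(n^2 - 3*n - 18)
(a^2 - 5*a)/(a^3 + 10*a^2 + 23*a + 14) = a*(a - 5)/(a^3 + 10*a^2 + 23*a + 14)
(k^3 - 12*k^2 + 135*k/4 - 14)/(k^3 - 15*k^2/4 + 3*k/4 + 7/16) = 4*(k - 8)/(4*k + 1)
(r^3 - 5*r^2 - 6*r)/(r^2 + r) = r - 6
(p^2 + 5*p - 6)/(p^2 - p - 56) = (-p^2 - 5*p + 6)/(-p^2 + p + 56)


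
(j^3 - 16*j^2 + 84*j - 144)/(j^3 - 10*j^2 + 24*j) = (j - 6)/j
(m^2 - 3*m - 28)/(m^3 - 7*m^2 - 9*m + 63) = (m + 4)/(m^2 - 9)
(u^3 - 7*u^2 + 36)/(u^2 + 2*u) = u - 9 + 18/u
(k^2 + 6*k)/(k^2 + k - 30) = k/(k - 5)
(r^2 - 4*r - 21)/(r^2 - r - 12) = (r - 7)/(r - 4)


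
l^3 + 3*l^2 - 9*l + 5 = (l - 1)^2*(l + 5)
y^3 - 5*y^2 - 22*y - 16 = (y - 8)*(y + 1)*(y + 2)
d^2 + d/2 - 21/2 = (d - 3)*(d + 7/2)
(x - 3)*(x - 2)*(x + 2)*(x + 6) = x^4 + 3*x^3 - 22*x^2 - 12*x + 72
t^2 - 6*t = t*(t - 6)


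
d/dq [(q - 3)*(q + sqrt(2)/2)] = 2*q - 3 + sqrt(2)/2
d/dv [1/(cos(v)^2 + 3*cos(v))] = (2*cos(v) + 3)*sin(v)/((cos(v) + 3)^2*cos(v)^2)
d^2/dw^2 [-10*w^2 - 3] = -20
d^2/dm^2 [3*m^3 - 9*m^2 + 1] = 18*m - 18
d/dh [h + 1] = 1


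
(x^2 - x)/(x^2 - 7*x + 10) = x*(x - 1)/(x^2 - 7*x + 10)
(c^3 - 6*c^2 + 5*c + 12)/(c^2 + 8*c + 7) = (c^2 - 7*c + 12)/(c + 7)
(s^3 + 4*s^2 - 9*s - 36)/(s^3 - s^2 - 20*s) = (s^2 - 9)/(s*(s - 5))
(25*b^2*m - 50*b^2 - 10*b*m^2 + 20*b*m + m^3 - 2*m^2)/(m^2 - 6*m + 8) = (25*b^2 - 10*b*m + m^2)/(m - 4)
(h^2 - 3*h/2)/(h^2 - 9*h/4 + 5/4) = 2*h*(2*h - 3)/(4*h^2 - 9*h + 5)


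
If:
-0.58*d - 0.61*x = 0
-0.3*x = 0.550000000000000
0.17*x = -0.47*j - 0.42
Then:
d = 1.93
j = -0.23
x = -1.83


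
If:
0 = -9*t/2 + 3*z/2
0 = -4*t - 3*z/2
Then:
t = 0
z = 0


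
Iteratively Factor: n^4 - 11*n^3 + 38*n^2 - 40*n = (n - 5)*(n^3 - 6*n^2 + 8*n) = (n - 5)*(n - 4)*(n^2 - 2*n) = n*(n - 5)*(n - 4)*(n - 2)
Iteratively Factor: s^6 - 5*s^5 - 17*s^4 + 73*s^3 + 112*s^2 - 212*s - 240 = (s - 4)*(s^5 - s^4 - 21*s^3 - 11*s^2 + 68*s + 60) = (s - 4)*(s - 2)*(s^4 + s^3 - 19*s^2 - 49*s - 30) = (s - 4)*(s - 2)*(s + 3)*(s^3 - 2*s^2 - 13*s - 10) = (s - 4)*(s - 2)*(s + 2)*(s + 3)*(s^2 - 4*s - 5) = (s - 4)*(s - 2)*(s + 1)*(s + 2)*(s + 3)*(s - 5)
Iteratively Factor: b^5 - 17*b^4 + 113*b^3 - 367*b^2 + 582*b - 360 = (b - 3)*(b^4 - 14*b^3 + 71*b^2 - 154*b + 120) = (b - 5)*(b - 3)*(b^3 - 9*b^2 + 26*b - 24) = (b - 5)*(b - 4)*(b - 3)*(b^2 - 5*b + 6) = (b - 5)*(b - 4)*(b - 3)*(b - 2)*(b - 3)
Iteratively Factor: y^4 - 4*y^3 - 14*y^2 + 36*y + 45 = (y + 3)*(y^3 - 7*y^2 + 7*y + 15) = (y + 1)*(y + 3)*(y^2 - 8*y + 15) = (y - 5)*(y + 1)*(y + 3)*(y - 3)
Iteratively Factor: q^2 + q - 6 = (q - 2)*(q + 3)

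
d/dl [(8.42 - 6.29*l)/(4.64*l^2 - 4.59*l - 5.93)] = (29.1856*l^2 - 78.1376*l + 75.9475)/(21.5296*l^4 - 42.5952*l^3 - 33.9623*l^2 + 54.4374*l + 35.1649)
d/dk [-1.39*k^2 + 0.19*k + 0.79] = 0.19 - 2.78*k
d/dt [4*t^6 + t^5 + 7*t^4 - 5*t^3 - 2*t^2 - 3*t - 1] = 24*t^5 + 5*t^4 + 28*t^3 - 15*t^2 - 4*t - 3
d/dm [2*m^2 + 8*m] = 4*m + 8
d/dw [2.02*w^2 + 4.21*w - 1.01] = 4.04*w + 4.21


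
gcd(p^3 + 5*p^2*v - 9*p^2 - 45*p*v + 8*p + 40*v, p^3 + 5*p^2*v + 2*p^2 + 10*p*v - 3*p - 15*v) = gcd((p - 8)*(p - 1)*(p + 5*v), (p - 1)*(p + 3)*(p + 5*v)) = p^2 + 5*p*v - p - 5*v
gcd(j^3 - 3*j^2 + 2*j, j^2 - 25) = 1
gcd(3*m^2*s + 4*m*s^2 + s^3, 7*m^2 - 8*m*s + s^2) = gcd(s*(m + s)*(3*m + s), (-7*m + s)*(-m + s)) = 1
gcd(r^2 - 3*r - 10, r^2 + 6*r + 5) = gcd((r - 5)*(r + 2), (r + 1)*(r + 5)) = 1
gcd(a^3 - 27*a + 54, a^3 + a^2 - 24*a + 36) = a^2 + 3*a - 18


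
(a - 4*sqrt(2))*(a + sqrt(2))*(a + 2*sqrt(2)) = a^3 - sqrt(2)*a^2 - 20*a - 16*sqrt(2)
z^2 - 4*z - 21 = (z - 7)*(z + 3)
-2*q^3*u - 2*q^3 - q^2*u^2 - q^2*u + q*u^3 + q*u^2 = (-2*q + u)*(q + u)*(q*u + q)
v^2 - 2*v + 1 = (v - 1)^2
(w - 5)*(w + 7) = w^2 + 2*w - 35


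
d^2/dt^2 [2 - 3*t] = 0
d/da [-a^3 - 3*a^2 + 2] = 3*a*(-a - 2)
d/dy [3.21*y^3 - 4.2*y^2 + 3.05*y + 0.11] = 9.63*y^2 - 8.4*y + 3.05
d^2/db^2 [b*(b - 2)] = 2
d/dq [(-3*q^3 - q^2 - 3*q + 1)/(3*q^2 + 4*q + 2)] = (-9*q^4 - 24*q^3 - 13*q^2 - 10*q - 10)/(9*q^4 + 24*q^3 + 28*q^2 + 16*q + 4)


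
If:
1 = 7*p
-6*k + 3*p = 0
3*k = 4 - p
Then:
No Solution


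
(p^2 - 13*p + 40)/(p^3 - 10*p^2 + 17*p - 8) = (p - 5)/(p^2 - 2*p + 1)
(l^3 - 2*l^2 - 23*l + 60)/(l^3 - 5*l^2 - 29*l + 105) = (l - 4)/(l - 7)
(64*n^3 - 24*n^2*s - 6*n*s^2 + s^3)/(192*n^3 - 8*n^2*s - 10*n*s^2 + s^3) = (-2*n + s)/(-6*n + s)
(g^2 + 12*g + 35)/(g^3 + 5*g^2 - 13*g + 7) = (g + 5)/(g^2 - 2*g + 1)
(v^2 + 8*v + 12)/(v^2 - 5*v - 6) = (v^2 + 8*v + 12)/(v^2 - 5*v - 6)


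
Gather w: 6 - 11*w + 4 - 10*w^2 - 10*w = -10*w^2 - 21*w + 10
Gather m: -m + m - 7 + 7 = 0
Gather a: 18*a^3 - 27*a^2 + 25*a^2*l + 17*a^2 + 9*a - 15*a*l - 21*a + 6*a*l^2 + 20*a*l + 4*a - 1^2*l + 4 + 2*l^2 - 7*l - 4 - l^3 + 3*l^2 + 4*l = 18*a^3 + a^2*(25*l - 10) + a*(6*l^2 + 5*l - 8) - l^3 + 5*l^2 - 4*l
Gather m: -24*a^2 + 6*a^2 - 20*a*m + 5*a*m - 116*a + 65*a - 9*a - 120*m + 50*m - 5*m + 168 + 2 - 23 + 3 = -18*a^2 - 60*a + m*(-15*a - 75) + 150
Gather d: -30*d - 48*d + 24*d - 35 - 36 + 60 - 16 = -54*d - 27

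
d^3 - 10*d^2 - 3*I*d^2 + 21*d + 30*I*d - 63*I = (d - 7)*(d - 3)*(d - 3*I)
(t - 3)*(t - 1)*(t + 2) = t^3 - 2*t^2 - 5*t + 6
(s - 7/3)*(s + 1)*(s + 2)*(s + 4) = s^4 + 14*s^3/3 - 7*s^2/3 - 74*s/3 - 56/3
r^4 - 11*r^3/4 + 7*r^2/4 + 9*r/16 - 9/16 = (r - 3/2)*(r - 1)*(r - 3/4)*(r + 1/2)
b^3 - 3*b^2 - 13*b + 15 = (b - 5)*(b - 1)*(b + 3)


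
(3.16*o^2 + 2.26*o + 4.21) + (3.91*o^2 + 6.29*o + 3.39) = 7.07*o^2 + 8.55*o + 7.6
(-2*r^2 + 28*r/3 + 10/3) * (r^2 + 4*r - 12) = -2*r^4 + 4*r^3/3 + 194*r^2/3 - 296*r/3 - 40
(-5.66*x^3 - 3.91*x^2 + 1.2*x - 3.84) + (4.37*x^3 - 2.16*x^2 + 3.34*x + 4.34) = -1.29*x^3 - 6.07*x^2 + 4.54*x + 0.5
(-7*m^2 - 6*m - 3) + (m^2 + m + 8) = -6*m^2 - 5*m + 5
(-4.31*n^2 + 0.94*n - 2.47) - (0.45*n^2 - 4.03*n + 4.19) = -4.76*n^2 + 4.97*n - 6.66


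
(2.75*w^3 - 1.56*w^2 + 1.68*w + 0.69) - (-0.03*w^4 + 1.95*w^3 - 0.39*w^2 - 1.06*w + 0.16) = 0.03*w^4 + 0.8*w^3 - 1.17*w^2 + 2.74*w + 0.53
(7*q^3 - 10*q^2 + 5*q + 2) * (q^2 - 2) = 7*q^5 - 10*q^4 - 9*q^3 + 22*q^2 - 10*q - 4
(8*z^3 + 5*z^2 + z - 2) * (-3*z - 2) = -24*z^4 - 31*z^3 - 13*z^2 + 4*z + 4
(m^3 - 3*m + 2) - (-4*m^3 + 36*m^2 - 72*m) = 5*m^3 - 36*m^2 + 69*m + 2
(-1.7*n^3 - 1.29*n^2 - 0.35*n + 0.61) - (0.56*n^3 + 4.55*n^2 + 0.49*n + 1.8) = -2.26*n^3 - 5.84*n^2 - 0.84*n - 1.19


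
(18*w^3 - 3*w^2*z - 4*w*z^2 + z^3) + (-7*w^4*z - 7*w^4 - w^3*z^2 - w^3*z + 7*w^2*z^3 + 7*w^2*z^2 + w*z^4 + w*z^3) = -7*w^4*z - 7*w^4 - w^3*z^2 - w^3*z + 18*w^3 + 7*w^2*z^3 + 7*w^2*z^2 - 3*w^2*z + w*z^4 + w*z^3 - 4*w*z^2 + z^3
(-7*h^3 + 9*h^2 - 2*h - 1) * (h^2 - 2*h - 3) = -7*h^5 + 23*h^4 + h^3 - 24*h^2 + 8*h + 3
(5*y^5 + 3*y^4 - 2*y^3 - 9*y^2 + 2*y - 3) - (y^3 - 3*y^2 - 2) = 5*y^5 + 3*y^4 - 3*y^3 - 6*y^2 + 2*y - 1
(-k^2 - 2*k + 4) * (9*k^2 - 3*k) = -9*k^4 - 15*k^3 + 42*k^2 - 12*k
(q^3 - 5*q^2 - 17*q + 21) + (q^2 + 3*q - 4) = q^3 - 4*q^2 - 14*q + 17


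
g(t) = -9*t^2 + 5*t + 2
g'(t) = 5 - 18*t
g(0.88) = -0.57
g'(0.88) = -10.84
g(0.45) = 2.43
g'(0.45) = -3.10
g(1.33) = -7.27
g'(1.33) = -18.94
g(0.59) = 1.82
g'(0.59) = -5.62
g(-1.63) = -30.06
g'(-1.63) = 34.34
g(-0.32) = -0.52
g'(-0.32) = 10.76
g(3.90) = -115.39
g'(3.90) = -65.20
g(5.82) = -273.75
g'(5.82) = -99.76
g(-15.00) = -2098.00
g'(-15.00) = 275.00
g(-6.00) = -352.00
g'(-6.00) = 113.00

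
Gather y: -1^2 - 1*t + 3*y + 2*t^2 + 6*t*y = 2*t^2 - t + y*(6*t + 3) - 1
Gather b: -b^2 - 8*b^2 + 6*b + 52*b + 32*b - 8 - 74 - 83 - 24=-9*b^2 + 90*b - 189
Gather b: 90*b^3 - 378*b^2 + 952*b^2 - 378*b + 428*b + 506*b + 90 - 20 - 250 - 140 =90*b^3 + 574*b^2 + 556*b - 320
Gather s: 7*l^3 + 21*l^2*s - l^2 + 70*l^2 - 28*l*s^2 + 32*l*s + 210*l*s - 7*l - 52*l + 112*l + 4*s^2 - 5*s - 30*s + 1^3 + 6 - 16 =7*l^3 + 69*l^2 + 53*l + s^2*(4 - 28*l) + s*(21*l^2 + 242*l - 35) - 9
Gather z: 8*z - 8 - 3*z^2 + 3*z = -3*z^2 + 11*z - 8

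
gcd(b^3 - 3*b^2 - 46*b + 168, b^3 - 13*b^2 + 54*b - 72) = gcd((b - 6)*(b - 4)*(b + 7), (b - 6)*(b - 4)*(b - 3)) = b^2 - 10*b + 24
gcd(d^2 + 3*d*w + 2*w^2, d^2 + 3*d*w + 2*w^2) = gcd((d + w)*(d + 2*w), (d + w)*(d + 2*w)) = d^2 + 3*d*w + 2*w^2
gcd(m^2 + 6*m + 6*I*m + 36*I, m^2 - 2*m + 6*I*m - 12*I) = m + 6*I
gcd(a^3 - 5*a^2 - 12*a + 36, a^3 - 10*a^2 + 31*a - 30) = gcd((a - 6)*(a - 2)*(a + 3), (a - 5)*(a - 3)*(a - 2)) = a - 2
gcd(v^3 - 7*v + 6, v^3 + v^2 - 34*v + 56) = v - 2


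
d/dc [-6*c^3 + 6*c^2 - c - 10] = -18*c^2 + 12*c - 1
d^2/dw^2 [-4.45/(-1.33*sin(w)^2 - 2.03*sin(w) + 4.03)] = (-31.48642*sin(w)^4 - 36.043665*sin(w)^3 - 66.514595*sin(w)^2 + 35.682325*sin(w) + 84.37912)/(1.33*sin(w)^2 + 2.03*sin(w) - 4.03)^3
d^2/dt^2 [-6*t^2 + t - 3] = -12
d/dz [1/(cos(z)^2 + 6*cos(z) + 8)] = 2*(cos(z) + 3)*sin(z)/(cos(z)^2 + 6*cos(z) + 8)^2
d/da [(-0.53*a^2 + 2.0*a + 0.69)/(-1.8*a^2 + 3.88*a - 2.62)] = (1.5436*a^2 + 5.2612*a - 7.9172)/(3.24*a^4 - 13.968*a^3 + 24.4864*a^2 - 20.3312*a + 6.8644)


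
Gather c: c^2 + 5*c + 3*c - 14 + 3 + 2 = c^2 + 8*c - 9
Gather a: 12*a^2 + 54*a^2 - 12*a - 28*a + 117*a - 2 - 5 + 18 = 66*a^2 + 77*a + 11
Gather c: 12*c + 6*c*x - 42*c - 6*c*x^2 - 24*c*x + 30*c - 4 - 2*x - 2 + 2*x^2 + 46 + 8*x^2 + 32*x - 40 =c*(-6*x^2 - 18*x) + 10*x^2 + 30*x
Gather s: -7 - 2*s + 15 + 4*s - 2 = 2*s + 6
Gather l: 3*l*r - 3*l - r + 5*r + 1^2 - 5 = l*(3*r - 3) + 4*r - 4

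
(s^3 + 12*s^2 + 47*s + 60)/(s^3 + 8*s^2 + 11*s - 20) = (s + 3)/(s - 1)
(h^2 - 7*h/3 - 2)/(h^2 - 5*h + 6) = (h + 2/3)/(h - 2)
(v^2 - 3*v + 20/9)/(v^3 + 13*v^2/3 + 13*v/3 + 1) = (9*v^2 - 27*v + 20)/(3*(3*v^3 + 13*v^2 + 13*v + 3))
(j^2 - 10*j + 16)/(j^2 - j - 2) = (j - 8)/(j + 1)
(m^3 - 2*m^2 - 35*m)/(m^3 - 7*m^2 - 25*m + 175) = m/(m - 5)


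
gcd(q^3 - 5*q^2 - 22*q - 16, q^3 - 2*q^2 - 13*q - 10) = q^2 + 3*q + 2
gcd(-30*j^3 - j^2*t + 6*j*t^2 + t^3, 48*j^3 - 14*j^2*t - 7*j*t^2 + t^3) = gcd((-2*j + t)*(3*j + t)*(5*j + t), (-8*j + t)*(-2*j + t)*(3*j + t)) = -6*j^2 + j*t + t^2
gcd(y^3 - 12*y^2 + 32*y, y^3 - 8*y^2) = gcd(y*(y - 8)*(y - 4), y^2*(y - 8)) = y^2 - 8*y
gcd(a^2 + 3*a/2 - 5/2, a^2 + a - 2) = a - 1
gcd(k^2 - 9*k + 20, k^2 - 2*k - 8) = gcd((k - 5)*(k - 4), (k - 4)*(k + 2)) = k - 4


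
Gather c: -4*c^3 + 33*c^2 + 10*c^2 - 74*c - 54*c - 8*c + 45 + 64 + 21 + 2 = -4*c^3 + 43*c^2 - 136*c + 132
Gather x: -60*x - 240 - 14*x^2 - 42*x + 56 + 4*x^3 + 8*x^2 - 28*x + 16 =4*x^3 - 6*x^2 - 130*x - 168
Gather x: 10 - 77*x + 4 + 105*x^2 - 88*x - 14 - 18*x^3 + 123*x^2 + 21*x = -18*x^3 + 228*x^2 - 144*x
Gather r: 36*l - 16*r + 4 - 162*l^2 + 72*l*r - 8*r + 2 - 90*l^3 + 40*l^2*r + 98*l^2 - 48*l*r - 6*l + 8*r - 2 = -90*l^3 - 64*l^2 + 30*l + r*(40*l^2 + 24*l - 16) + 4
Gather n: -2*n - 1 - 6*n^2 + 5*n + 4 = -6*n^2 + 3*n + 3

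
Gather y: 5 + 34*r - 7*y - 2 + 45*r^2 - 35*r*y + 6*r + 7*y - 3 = 45*r^2 - 35*r*y + 40*r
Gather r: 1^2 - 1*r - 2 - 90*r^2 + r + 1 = -90*r^2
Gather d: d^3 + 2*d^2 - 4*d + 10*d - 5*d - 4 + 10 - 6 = d^3 + 2*d^2 + d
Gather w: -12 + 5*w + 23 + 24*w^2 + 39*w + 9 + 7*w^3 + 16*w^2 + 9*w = 7*w^3 + 40*w^2 + 53*w + 20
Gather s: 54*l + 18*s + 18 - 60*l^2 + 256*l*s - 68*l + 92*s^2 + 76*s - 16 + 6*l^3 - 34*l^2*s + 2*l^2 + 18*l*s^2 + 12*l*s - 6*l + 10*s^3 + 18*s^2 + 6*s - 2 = 6*l^3 - 58*l^2 - 20*l + 10*s^3 + s^2*(18*l + 110) + s*(-34*l^2 + 268*l + 100)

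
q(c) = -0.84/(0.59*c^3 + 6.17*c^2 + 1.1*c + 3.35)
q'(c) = -0.84*(-1.77*c^2 - 12.34*c - 1.1)/(0.59*c^3 + 6.17*c^2 + 1.1*c + 3.35)^2 = (1.4868*c^2 + 10.3656*c + 0.924)/(0.59*c^3 + 6.17*c^2 + 1.1*c + 3.35)^2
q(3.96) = -0.01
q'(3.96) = 0.00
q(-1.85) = -0.04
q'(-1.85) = -0.04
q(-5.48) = -0.01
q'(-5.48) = -0.00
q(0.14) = -0.23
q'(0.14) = 0.18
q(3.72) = -0.01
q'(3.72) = 0.00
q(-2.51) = -0.03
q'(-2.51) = -0.02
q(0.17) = -0.23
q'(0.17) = 0.20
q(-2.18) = -0.03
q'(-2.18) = -0.03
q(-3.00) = -0.02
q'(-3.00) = -0.01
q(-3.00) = -0.02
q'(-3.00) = -0.01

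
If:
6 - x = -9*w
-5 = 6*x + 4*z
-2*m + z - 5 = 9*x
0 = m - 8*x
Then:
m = -100/53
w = -661/954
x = -25/106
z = -95/106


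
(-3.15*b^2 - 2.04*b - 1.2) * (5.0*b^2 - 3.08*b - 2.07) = -15.75*b^4 - 0.497999999999999*b^3 + 6.8037*b^2 + 7.9188*b + 2.484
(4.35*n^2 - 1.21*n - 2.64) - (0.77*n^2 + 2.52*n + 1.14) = 3.58*n^2 - 3.73*n - 3.78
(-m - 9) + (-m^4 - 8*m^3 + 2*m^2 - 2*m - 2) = -m^4 - 8*m^3 + 2*m^2 - 3*m - 11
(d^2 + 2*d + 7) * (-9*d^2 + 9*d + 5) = -9*d^4 - 9*d^3 - 40*d^2 + 73*d + 35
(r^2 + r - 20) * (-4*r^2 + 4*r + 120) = -4*r^4 + 204*r^2 + 40*r - 2400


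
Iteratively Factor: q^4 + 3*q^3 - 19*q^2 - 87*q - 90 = (q - 5)*(q^3 + 8*q^2 + 21*q + 18) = (q - 5)*(q + 3)*(q^2 + 5*q + 6) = (q - 5)*(q + 3)^2*(q + 2)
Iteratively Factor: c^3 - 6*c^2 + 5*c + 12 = (c + 1)*(c^2 - 7*c + 12) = (c - 3)*(c + 1)*(c - 4)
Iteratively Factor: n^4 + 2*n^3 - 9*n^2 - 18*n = (n + 2)*(n^3 - 9*n) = (n - 3)*(n + 2)*(n^2 + 3*n) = n*(n - 3)*(n + 2)*(n + 3)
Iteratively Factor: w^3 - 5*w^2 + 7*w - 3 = (w - 1)*(w^2 - 4*w + 3) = (w - 3)*(w - 1)*(w - 1)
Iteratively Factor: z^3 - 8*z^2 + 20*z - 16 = (z - 2)*(z^2 - 6*z + 8) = (z - 4)*(z - 2)*(z - 2)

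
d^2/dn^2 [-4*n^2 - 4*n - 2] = -8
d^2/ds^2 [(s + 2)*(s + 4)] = 2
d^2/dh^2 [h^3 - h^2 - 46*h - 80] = 6*h - 2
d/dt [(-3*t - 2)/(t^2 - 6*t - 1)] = (3*t^2 + 4*t - 9)/(t^4 - 12*t^3 + 34*t^2 + 12*t + 1)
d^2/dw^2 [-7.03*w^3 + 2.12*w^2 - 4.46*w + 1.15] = 4.24 - 42.18*w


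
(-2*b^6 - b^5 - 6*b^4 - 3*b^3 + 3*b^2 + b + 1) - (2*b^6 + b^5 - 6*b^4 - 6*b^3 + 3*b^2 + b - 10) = -4*b^6 - 2*b^5 + 3*b^3 + 11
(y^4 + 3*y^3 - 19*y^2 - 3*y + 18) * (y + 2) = y^5 + 5*y^4 - 13*y^3 - 41*y^2 + 12*y + 36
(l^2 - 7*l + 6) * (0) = 0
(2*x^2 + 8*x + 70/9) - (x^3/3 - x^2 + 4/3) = -x^3/3 + 3*x^2 + 8*x + 58/9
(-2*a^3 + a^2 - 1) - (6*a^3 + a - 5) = -8*a^3 + a^2 - a + 4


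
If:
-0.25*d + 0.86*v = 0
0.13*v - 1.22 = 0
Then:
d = 32.28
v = 9.38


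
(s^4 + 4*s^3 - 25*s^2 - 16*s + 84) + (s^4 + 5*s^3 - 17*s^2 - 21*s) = 2*s^4 + 9*s^3 - 42*s^2 - 37*s + 84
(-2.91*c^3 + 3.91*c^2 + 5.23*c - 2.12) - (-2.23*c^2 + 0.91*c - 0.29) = -2.91*c^3 + 6.14*c^2 + 4.32*c - 1.83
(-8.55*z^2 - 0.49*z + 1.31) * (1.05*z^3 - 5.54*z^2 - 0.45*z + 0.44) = -8.9775*z^5 + 46.8525*z^4 + 7.9376*z^3 - 10.7989*z^2 - 0.8051*z + 0.5764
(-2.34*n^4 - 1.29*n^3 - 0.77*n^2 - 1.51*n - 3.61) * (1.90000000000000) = -4.446*n^4 - 2.451*n^3 - 1.463*n^2 - 2.869*n - 6.859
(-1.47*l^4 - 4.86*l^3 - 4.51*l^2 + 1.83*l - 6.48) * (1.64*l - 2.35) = -2.4108*l^5 - 4.5159*l^4 + 4.0246*l^3 + 13.5997*l^2 - 14.9277*l + 15.228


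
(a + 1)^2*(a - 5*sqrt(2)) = a^3 - 5*sqrt(2)*a^2 + 2*a^2 - 10*sqrt(2)*a + a - 5*sqrt(2)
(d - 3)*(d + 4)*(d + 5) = d^3 + 6*d^2 - 7*d - 60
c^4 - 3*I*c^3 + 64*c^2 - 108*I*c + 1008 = (c - 7*I)*(c - 6*I)*(c + 4*I)*(c + 6*I)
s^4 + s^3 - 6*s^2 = s^2*(s - 2)*(s + 3)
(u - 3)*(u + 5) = u^2 + 2*u - 15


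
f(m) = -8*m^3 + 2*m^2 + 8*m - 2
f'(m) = -24*m^2 + 4*m + 8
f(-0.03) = -2.24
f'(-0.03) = 7.86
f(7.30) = -2949.16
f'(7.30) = -1241.76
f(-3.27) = 272.95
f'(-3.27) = -261.71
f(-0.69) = -3.94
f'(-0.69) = -6.19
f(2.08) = -48.70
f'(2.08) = -87.51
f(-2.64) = 138.02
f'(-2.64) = -169.83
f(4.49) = -649.91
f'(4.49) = -457.88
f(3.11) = -198.42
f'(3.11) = -211.69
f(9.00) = -5600.00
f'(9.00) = -1900.00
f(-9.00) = 5920.00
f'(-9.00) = -1972.00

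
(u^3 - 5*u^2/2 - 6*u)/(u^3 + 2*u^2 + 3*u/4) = 2*(u - 4)/(2*u + 1)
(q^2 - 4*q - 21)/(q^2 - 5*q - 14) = (q + 3)/(q + 2)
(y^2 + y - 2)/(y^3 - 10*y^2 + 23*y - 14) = (y + 2)/(y^2 - 9*y + 14)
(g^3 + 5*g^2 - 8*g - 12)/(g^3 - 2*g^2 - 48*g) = (g^2 - g - 2)/(g*(g - 8))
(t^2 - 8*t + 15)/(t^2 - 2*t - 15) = (t - 3)/(t + 3)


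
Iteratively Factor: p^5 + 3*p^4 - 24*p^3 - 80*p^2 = (p + 4)*(p^4 - p^3 - 20*p^2) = p*(p + 4)*(p^3 - p^2 - 20*p) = p^2*(p + 4)*(p^2 - p - 20) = p^2*(p + 4)^2*(p - 5)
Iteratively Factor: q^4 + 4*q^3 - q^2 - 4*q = (q + 4)*(q^3 - q) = (q + 1)*(q + 4)*(q^2 - q) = q*(q + 1)*(q + 4)*(q - 1)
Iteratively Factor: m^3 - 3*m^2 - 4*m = (m)*(m^2 - 3*m - 4) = m*(m + 1)*(m - 4)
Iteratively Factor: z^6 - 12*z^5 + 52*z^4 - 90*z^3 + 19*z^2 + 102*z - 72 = (z + 1)*(z^5 - 13*z^4 + 65*z^3 - 155*z^2 + 174*z - 72) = (z - 1)*(z + 1)*(z^4 - 12*z^3 + 53*z^2 - 102*z + 72) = (z - 3)*(z - 1)*(z + 1)*(z^3 - 9*z^2 + 26*z - 24) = (z - 3)*(z - 2)*(z - 1)*(z + 1)*(z^2 - 7*z + 12) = (z - 4)*(z - 3)*(z - 2)*(z - 1)*(z + 1)*(z - 3)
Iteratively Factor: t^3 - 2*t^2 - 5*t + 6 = (t + 2)*(t^2 - 4*t + 3) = (t - 1)*(t + 2)*(t - 3)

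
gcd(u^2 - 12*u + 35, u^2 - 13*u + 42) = u - 7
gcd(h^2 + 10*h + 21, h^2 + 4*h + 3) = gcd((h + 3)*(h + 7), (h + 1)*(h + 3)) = h + 3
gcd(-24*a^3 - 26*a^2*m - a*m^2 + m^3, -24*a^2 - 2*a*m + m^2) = 24*a^2 + 2*a*m - m^2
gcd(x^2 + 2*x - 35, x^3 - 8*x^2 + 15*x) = x - 5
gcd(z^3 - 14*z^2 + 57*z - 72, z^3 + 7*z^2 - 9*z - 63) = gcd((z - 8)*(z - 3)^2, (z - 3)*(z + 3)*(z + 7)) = z - 3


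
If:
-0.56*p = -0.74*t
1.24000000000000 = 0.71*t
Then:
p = 2.31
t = 1.75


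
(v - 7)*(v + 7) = v^2 - 49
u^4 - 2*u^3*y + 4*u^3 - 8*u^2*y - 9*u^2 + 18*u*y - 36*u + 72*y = (u - 3)*(u + 3)*(u + 4)*(u - 2*y)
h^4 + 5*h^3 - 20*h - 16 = (h - 2)*(h + 1)*(h + 2)*(h + 4)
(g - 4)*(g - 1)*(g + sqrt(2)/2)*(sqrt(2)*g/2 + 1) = sqrt(2)*g^4/2 - 5*sqrt(2)*g^3/2 + 3*g^3/2 - 15*g^2/2 + 5*sqrt(2)*g^2/2 - 5*sqrt(2)*g/2 + 6*g + 2*sqrt(2)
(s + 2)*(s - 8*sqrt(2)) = s^2 - 8*sqrt(2)*s + 2*s - 16*sqrt(2)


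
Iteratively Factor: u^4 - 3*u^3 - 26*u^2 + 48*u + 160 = (u + 2)*(u^3 - 5*u^2 - 16*u + 80) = (u - 5)*(u + 2)*(u^2 - 16) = (u - 5)*(u - 4)*(u + 2)*(u + 4)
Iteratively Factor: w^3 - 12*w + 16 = (w - 2)*(w^2 + 2*w - 8) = (w - 2)^2*(w + 4)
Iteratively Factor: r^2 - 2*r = (r)*(r - 2)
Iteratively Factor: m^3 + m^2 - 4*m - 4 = (m + 2)*(m^2 - m - 2) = (m + 1)*(m + 2)*(m - 2)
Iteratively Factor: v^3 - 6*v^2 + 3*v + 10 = (v - 5)*(v^2 - v - 2) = (v - 5)*(v - 2)*(v + 1)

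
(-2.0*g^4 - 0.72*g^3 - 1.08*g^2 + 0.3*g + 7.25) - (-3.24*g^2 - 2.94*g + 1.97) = -2.0*g^4 - 0.72*g^3 + 2.16*g^2 + 3.24*g + 5.28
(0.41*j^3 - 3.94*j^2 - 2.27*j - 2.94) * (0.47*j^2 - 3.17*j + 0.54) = 0.1927*j^5 - 3.1515*j^4 + 11.6443*j^3 + 3.6865*j^2 + 8.094*j - 1.5876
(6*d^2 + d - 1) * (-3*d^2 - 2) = -18*d^4 - 3*d^3 - 9*d^2 - 2*d + 2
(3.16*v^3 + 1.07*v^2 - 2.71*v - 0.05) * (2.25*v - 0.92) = 7.11*v^4 - 0.4997*v^3 - 7.0819*v^2 + 2.3807*v + 0.046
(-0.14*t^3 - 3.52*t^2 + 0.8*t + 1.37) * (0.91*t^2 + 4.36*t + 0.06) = -0.1274*t^5 - 3.8136*t^4 - 14.6276*t^3 + 4.5235*t^2 + 6.0212*t + 0.0822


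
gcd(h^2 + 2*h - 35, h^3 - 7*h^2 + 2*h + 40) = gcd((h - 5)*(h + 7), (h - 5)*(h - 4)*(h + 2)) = h - 5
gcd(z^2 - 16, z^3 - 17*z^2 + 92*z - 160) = z - 4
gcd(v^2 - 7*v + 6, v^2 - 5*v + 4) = v - 1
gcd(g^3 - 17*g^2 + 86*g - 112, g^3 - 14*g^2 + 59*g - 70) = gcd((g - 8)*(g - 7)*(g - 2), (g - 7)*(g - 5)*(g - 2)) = g^2 - 9*g + 14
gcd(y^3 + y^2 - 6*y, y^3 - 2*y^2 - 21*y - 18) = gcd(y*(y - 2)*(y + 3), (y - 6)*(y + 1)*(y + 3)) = y + 3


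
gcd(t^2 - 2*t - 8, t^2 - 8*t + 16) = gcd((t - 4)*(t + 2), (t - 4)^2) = t - 4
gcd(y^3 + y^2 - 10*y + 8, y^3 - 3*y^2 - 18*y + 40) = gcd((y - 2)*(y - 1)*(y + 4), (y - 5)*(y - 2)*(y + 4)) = y^2 + 2*y - 8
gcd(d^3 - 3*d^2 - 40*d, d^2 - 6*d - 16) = d - 8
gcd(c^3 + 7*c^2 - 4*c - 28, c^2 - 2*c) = c - 2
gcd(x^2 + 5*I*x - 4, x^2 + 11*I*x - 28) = x + 4*I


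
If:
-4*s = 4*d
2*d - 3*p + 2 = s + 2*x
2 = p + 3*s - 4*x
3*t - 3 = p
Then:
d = -7*x/3 - 2/3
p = -3*x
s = 7*x/3 + 2/3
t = 1 - x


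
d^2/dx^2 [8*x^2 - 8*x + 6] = 16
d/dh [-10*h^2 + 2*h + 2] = 2 - 20*h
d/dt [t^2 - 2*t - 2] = 2*t - 2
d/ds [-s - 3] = -1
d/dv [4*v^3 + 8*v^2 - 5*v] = 12*v^2 + 16*v - 5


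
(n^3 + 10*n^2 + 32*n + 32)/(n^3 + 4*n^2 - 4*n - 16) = (n + 4)/(n - 2)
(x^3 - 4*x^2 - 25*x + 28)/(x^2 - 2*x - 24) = (x^2 - 8*x + 7)/(x - 6)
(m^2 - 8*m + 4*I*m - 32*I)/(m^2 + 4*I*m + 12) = (m^2 + 4*m*(-2 + I) - 32*I)/(m^2 + 4*I*m + 12)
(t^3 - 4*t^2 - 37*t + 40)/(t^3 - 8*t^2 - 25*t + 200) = (t - 1)/(t - 5)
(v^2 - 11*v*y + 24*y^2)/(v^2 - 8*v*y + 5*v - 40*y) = (v - 3*y)/(v + 5)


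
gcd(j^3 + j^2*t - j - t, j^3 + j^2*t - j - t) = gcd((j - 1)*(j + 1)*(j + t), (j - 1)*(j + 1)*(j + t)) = j^3 + j^2*t - j - t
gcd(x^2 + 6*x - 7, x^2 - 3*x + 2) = x - 1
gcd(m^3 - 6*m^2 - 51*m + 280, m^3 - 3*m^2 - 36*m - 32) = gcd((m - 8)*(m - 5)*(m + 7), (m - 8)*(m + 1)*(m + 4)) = m - 8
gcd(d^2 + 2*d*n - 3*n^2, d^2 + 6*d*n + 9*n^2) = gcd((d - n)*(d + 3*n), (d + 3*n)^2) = d + 3*n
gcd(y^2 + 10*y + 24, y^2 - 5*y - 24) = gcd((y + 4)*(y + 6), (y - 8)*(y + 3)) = 1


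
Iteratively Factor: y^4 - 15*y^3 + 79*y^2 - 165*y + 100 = (y - 5)*(y^3 - 10*y^2 + 29*y - 20) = (y - 5)*(y - 1)*(y^2 - 9*y + 20) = (y - 5)*(y - 4)*(y - 1)*(y - 5)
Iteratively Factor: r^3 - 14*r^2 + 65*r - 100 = (r - 4)*(r^2 - 10*r + 25) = (r - 5)*(r - 4)*(r - 5)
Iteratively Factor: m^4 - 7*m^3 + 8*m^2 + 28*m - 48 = (m - 4)*(m^3 - 3*m^2 - 4*m + 12) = (m - 4)*(m + 2)*(m^2 - 5*m + 6) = (m - 4)*(m - 3)*(m + 2)*(m - 2)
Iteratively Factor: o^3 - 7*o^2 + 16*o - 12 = (o - 2)*(o^2 - 5*o + 6) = (o - 3)*(o - 2)*(o - 2)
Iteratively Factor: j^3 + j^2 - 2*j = (j - 1)*(j^2 + 2*j) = (j - 1)*(j + 2)*(j)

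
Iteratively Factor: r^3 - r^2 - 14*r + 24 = (r + 4)*(r^2 - 5*r + 6) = (r - 3)*(r + 4)*(r - 2)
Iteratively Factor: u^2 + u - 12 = (u + 4)*(u - 3)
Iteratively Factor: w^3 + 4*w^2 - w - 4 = (w - 1)*(w^2 + 5*w + 4) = (w - 1)*(w + 4)*(w + 1)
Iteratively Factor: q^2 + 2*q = (q)*(q + 2)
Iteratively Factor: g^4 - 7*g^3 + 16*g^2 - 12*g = (g - 3)*(g^3 - 4*g^2 + 4*g) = (g - 3)*(g - 2)*(g^2 - 2*g) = (g - 3)*(g - 2)^2*(g)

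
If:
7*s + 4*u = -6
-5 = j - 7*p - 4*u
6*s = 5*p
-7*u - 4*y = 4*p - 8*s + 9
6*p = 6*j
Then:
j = 66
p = 66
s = 55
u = -391/4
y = 3405/16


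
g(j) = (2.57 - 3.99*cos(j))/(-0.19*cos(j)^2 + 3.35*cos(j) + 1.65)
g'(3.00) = 0.69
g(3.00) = -3.52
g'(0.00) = 0.00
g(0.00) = -0.30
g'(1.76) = 14.74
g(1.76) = 3.28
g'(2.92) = 1.15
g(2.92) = -3.59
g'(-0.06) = -0.04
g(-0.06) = -0.29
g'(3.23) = -0.42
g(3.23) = -3.49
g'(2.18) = 121.13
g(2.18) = -14.75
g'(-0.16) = -0.10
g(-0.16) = -0.29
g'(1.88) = 39.45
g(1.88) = 6.17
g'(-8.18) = -47.48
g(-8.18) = 6.90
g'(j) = (2.57 - 3.99*cos(j))*(-0.38*sin(j)*cos(j) + 3.35*sin(j))/(-0.19*cos(j)^2 + 3.35*cos(j) + 1.65)^2 + 3.99*sin(j)/(-0.19*cos(j)^2 + 3.35*cos(j) + 1.65) = (0.7581*cos(j)^2 - 0.976599999999999*cos(j) + 15.193)*sin(j)/(0.0361*cos(j)^4 - 1.273*cos(j)^3 + 10.5955*cos(j)^2 + 11.055*cos(j) + 2.7225)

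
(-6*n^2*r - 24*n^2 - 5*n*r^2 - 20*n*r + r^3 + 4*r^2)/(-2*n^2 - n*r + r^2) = (-6*n*r - 24*n + r^2 + 4*r)/(-2*n + r)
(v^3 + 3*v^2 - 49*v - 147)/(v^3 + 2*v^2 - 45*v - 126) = (v + 7)/(v + 6)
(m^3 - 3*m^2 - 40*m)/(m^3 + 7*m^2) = (m^2 - 3*m - 40)/(m*(m + 7))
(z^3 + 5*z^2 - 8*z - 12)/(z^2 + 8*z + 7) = (z^2 + 4*z - 12)/(z + 7)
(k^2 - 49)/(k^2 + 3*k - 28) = (k - 7)/(k - 4)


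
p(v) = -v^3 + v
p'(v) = 1 - 3*v^2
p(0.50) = 0.38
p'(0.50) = 0.25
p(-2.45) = 12.26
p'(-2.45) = -17.01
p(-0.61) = -0.38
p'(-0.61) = -0.12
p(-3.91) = 55.87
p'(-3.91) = -44.86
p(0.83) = 0.26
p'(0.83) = -1.07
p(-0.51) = -0.38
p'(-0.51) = 0.22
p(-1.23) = 0.63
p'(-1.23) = -3.54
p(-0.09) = -0.09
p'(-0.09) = 0.98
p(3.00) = -24.00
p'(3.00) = -26.00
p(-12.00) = 1716.00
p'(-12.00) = -431.00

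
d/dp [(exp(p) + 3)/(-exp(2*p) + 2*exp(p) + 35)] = (-2*(1 - exp(p))*(exp(p) + 3) - exp(2*p) + 2*exp(p) + 35)*exp(p)/(-exp(2*p) + 2*exp(p) + 35)^2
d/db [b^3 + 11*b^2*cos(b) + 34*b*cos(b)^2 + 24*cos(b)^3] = -11*b^2*sin(b) + 3*b^2 - 34*b*sin(2*b) + 22*b*cos(b) - 72*sin(b)*cos(b)^2 + 34*cos(b)^2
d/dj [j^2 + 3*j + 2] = 2*j + 3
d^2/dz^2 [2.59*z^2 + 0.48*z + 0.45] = 5.18000000000000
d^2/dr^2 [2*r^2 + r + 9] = 4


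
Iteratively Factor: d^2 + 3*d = (d + 3)*(d)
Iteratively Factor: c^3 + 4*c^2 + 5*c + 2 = (c + 2)*(c^2 + 2*c + 1) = (c + 1)*(c + 2)*(c + 1)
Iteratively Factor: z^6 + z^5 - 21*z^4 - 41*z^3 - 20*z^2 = (z + 4)*(z^5 - 3*z^4 - 9*z^3 - 5*z^2) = (z + 1)*(z + 4)*(z^4 - 4*z^3 - 5*z^2) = (z + 1)^2*(z + 4)*(z^3 - 5*z^2) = z*(z + 1)^2*(z + 4)*(z^2 - 5*z) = z*(z - 5)*(z + 1)^2*(z + 4)*(z)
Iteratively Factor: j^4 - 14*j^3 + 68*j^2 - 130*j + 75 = (j - 5)*(j^3 - 9*j^2 + 23*j - 15) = (j - 5)^2*(j^2 - 4*j + 3) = (j - 5)^2*(j - 3)*(j - 1)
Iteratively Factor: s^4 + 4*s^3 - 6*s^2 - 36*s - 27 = (s + 3)*(s^3 + s^2 - 9*s - 9) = (s + 3)^2*(s^2 - 2*s - 3) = (s - 3)*(s + 3)^2*(s + 1)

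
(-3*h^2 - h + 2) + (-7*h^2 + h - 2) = -10*h^2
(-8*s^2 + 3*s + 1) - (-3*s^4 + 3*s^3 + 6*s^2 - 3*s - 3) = 3*s^4 - 3*s^3 - 14*s^2 + 6*s + 4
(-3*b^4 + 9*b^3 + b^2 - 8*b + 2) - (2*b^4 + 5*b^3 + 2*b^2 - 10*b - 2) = -5*b^4 + 4*b^3 - b^2 + 2*b + 4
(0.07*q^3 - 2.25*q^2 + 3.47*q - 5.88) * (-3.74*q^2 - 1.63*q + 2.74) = -0.2618*q^5 + 8.3009*q^4 - 9.1185*q^3 + 10.1701*q^2 + 19.0922*q - 16.1112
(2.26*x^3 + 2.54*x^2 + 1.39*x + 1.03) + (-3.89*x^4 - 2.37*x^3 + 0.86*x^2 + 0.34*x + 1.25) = -3.89*x^4 - 0.11*x^3 + 3.4*x^2 + 1.73*x + 2.28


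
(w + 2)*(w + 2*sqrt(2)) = w^2 + 2*w + 2*sqrt(2)*w + 4*sqrt(2)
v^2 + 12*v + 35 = (v + 5)*(v + 7)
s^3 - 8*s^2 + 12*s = s*(s - 6)*(s - 2)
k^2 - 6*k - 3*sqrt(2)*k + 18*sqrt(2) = (k - 6)*(k - 3*sqrt(2))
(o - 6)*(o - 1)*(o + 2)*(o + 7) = o^4 + 2*o^3 - 43*o^2 - 44*o + 84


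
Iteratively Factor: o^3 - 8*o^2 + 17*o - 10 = (o - 5)*(o^2 - 3*o + 2) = (o - 5)*(o - 1)*(o - 2)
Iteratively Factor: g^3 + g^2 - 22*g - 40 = (g + 2)*(g^2 - g - 20) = (g - 5)*(g + 2)*(g + 4)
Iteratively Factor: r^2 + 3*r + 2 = (r + 2)*(r + 1)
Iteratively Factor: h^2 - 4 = (h - 2)*(h + 2)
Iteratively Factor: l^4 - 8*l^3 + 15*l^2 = (l)*(l^3 - 8*l^2 + 15*l) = l^2*(l^2 - 8*l + 15) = l^2*(l - 5)*(l - 3)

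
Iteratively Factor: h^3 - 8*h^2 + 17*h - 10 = (h - 2)*(h^2 - 6*h + 5) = (h - 5)*(h - 2)*(h - 1)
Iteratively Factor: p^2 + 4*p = (p + 4)*(p)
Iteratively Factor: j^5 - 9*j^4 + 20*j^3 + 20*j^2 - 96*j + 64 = (j - 1)*(j^4 - 8*j^3 + 12*j^2 + 32*j - 64) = (j - 1)*(j + 2)*(j^3 - 10*j^2 + 32*j - 32) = (j - 4)*(j - 1)*(j + 2)*(j^2 - 6*j + 8) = (j - 4)*(j - 2)*(j - 1)*(j + 2)*(j - 4)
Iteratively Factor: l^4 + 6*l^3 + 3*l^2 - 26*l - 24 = (l + 4)*(l^3 + 2*l^2 - 5*l - 6) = (l - 2)*(l + 4)*(l^2 + 4*l + 3) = (l - 2)*(l + 3)*(l + 4)*(l + 1)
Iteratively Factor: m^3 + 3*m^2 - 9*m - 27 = (m + 3)*(m^2 - 9) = (m - 3)*(m + 3)*(m + 3)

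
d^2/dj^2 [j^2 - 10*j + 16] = 2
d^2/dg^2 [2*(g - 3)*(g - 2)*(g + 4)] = 12*g - 4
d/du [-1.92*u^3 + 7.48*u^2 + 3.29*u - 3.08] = -5.76*u^2 + 14.96*u + 3.29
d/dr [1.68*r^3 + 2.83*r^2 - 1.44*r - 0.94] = 5.04*r^2 + 5.66*r - 1.44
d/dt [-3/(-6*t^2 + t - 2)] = 3*(1 - 12*t)/(6*t^2 - t + 2)^2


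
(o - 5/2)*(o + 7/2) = o^2 + o - 35/4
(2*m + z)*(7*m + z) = 14*m^2 + 9*m*z + z^2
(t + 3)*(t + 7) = t^2 + 10*t + 21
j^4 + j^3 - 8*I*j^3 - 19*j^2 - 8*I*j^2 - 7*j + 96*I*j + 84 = (j - 3)*(j + 4)*(j - 7*I)*(j - I)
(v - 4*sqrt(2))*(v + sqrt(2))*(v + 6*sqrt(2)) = v^3 + 3*sqrt(2)*v^2 - 44*v - 48*sqrt(2)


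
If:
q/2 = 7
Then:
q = 14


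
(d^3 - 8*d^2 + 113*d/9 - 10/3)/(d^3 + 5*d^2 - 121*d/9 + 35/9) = (d - 6)/(d + 7)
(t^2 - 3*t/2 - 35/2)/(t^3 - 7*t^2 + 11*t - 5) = (t + 7/2)/(t^2 - 2*t + 1)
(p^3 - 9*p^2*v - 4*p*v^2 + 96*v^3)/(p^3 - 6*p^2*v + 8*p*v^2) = (p^2 - 5*p*v - 24*v^2)/(p*(p - 2*v))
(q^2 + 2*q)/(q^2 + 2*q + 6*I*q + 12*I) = q/(q + 6*I)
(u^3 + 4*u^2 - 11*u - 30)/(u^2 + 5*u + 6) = (u^2 + 2*u - 15)/(u + 3)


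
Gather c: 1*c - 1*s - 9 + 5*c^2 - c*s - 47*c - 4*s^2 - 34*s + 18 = 5*c^2 + c*(-s - 46) - 4*s^2 - 35*s + 9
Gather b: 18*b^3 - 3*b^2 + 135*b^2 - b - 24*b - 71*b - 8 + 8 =18*b^3 + 132*b^2 - 96*b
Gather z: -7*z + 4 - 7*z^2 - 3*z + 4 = -7*z^2 - 10*z + 8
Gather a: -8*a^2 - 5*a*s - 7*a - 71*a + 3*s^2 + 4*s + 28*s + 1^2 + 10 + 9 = -8*a^2 + a*(-5*s - 78) + 3*s^2 + 32*s + 20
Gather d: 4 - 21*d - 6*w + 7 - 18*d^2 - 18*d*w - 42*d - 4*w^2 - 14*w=-18*d^2 + d*(-18*w - 63) - 4*w^2 - 20*w + 11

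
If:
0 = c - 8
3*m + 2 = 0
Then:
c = 8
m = -2/3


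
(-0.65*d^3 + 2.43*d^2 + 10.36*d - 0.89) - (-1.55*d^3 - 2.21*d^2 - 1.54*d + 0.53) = 0.9*d^3 + 4.64*d^2 + 11.9*d - 1.42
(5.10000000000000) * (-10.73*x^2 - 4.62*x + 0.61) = -54.723*x^2 - 23.562*x + 3.111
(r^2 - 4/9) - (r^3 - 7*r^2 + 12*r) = -r^3 + 8*r^2 - 12*r - 4/9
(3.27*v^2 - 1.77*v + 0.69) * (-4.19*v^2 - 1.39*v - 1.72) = -13.7013*v^4 + 2.871*v^3 - 6.0552*v^2 + 2.0853*v - 1.1868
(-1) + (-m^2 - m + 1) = -m^2 - m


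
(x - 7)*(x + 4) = x^2 - 3*x - 28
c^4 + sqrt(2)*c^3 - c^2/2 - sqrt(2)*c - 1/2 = (c - 1)*(c + 1)*(c + sqrt(2)/2)^2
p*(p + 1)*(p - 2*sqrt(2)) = p^3 - 2*sqrt(2)*p^2 + p^2 - 2*sqrt(2)*p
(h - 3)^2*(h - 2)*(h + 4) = h^4 - 4*h^3 - 11*h^2 + 66*h - 72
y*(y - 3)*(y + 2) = y^3 - y^2 - 6*y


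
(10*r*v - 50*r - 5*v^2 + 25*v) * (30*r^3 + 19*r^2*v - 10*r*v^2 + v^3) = 300*r^4*v - 1500*r^4 + 40*r^3*v^2 - 200*r^3*v - 195*r^2*v^3 + 975*r^2*v^2 + 60*r*v^4 - 300*r*v^3 - 5*v^5 + 25*v^4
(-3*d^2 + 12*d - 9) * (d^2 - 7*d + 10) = -3*d^4 + 33*d^3 - 123*d^2 + 183*d - 90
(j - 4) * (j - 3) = j^2 - 7*j + 12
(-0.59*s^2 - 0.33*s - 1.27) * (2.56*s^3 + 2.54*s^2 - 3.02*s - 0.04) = -1.5104*s^5 - 2.3434*s^4 - 2.3076*s^3 - 2.2056*s^2 + 3.8486*s + 0.0508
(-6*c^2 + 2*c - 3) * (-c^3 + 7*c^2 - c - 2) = 6*c^5 - 44*c^4 + 23*c^3 - 11*c^2 - c + 6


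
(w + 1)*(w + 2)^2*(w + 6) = w^4 + 11*w^3 + 38*w^2 + 52*w + 24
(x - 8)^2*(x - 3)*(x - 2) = x^4 - 21*x^3 + 150*x^2 - 416*x + 384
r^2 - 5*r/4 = r*(r - 5/4)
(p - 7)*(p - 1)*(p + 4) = p^3 - 4*p^2 - 25*p + 28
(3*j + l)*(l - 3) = 3*j*l - 9*j + l^2 - 3*l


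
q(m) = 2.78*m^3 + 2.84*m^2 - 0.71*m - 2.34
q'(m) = 8.34*m^2 + 5.68*m - 0.71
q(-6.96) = -797.11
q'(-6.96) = 363.76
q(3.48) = 146.74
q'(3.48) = 120.06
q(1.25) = 6.64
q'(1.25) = 19.42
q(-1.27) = -2.55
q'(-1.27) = 5.53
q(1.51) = 12.63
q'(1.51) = 26.88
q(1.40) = 9.86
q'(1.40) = 23.59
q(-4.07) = -139.83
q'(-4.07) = 114.32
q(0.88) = 1.13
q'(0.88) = 10.75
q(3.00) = 96.15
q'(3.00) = 91.39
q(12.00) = 5201.94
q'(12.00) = 1268.41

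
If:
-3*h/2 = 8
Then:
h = -16/3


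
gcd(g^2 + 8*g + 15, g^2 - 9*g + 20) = 1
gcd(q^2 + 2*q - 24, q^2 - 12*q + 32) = q - 4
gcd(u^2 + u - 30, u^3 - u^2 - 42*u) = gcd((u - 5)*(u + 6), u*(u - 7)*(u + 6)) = u + 6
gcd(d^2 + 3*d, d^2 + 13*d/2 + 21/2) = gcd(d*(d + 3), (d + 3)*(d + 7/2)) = d + 3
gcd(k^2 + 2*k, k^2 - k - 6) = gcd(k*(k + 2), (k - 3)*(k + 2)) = k + 2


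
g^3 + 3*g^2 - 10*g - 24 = (g - 3)*(g + 2)*(g + 4)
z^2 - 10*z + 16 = (z - 8)*(z - 2)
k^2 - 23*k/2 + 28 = (k - 8)*(k - 7/2)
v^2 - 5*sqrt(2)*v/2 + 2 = (v - 2*sqrt(2))*(v - sqrt(2)/2)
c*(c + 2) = c^2 + 2*c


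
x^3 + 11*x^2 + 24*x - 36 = (x - 1)*(x + 6)^2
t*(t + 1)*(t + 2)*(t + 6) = t^4 + 9*t^3 + 20*t^2 + 12*t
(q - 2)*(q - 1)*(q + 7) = q^3 + 4*q^2 - 19*q + 14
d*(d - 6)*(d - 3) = d^3 - 9*d^2 + 18*d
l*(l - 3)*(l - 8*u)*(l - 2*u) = l^4 - 10*l^3*u - 3*l^3 + 16*l^2*u^2 + 30*l^2*u - 48*l*u^2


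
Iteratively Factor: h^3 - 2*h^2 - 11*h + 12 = (h - 1)*(h^2 - h - 12) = (h - 1)*(h + 3)*(h - 4)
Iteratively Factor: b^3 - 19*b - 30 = (b + 3)*(b^2 - 3*b - 10) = (b - 5)*(b + 3)*(b + 2)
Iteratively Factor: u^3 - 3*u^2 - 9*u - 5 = (u - 5)*(u^2 + 2*u + 1) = (u - 5)*(u + 1)*(u + 1)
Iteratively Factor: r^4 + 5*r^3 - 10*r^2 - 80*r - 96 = (r + 3)*(r^3 + 2*r^2 - 16*r - 32) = (r + 3)*(r + 4)*(r^2 - 2*r - 8) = (r + 2)*(r + 3)*(r + 4)*(r - 4)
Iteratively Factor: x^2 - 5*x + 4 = (x - 1)*(x - 4)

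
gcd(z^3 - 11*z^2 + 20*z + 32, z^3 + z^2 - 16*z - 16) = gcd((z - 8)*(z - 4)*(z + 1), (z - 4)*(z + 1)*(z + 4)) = z^2 - 3*z - 4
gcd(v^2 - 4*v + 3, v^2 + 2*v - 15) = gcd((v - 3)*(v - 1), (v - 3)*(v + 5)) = v - 3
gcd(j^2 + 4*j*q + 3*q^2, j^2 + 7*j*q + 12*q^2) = j + 3*q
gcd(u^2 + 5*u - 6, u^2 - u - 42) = u + 6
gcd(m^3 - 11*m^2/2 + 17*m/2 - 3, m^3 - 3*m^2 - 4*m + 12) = m^2 - 5*m + 6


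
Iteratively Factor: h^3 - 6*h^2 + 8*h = (h - 4)*(h^2 - 2*h) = (h - 4)*(h - 2)*(h)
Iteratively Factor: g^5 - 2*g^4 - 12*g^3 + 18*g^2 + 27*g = (g + 3)*(g^4 - 5*g^3 + 3*g^2 + 9*g) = (g - 3)*(g + 3)*(g^3 - 2*g^2 - 3*g) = (g - 3)*(g + 1)*(g + 3)*(g^2 - 3*g) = g*(g - 3)*(g + 1)*(g + 3)*(g - 3)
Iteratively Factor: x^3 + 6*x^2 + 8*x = (x + 2)*(x^2 + 4*x) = (x + 2)*(x + 4)*(x)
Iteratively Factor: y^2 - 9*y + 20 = (y - 5)*(y - 4)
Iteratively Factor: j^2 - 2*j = (j)*(j - 2)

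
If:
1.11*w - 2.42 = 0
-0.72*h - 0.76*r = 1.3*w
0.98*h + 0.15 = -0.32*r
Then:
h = 1.54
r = -5.19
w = 2.18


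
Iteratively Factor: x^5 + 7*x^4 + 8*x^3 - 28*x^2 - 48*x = (x + 3)*(x^4 + 4*x^3 - 4*x^2 - 16*x) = (x + 3)*(x + 4)*(x^3 - 4*x) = (x + 2)*(x + 3)*(x + 4)*(x^2 - 2*x) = (x - 2)*(x + 2)*(x + 3)*(x + 4)*(x)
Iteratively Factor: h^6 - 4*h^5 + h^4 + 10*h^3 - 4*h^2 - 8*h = (h - 2)*(h^5 - 2*h^4 - 3*h^3 + 4*h^2 + 4*h) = h*(h - 2)*(h^4 - 2*h^3 - 3*h^2 + 4*h + 4) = h*(h - 2)^2*(h^3 - 3*h - 2) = h*(h - 2)^3*(h^2 + 2*h + 1) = h*(h - 2)^3*(h + 1)*(h + 1)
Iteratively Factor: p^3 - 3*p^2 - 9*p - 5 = (p + 1)*(p^2 - 4*p - 5) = (p + 1)^2*(p - 5)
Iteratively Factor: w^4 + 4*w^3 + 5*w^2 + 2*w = (w + 1)*(w^3 + 3*w^2 + 2*w) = w*(w + 1)*(w^2 + 3*w + 2) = w*(w + 1)^2*(w + 2)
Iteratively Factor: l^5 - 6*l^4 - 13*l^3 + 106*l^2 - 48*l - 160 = (l - 4)*(l^4 - 2*l^3 - 21*l^2 + 22*l + 40) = (l - 4)*(l + 4)*(l^3 - 6*l^2 + 3*l + 10) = (l - 4)*(l - 2)*(l + 4)*(l^2 - 4*l - 5) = (l - 5)*(l - 4)*(l - 2)*(l + 4)*(l + 1)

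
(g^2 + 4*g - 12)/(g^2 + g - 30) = (g - 2)/(g - 5)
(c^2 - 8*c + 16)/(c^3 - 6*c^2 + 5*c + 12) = (c - 4)/(c^2 - 2*c - 3)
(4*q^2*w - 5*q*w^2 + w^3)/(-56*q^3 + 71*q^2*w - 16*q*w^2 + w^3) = w*(-4*q + w)/(56*q^2 - 15*q*w + w^2)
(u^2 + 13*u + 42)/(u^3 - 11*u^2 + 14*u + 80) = (u^2 + 13*u + 42)/(u^3 - 11*u^2 + 14*u + 80)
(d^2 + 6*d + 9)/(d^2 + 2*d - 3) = (d + 3)/(d - 1)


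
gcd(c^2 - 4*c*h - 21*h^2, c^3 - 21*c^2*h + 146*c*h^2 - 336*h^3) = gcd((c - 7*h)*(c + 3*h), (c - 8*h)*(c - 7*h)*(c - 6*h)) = c - 7*h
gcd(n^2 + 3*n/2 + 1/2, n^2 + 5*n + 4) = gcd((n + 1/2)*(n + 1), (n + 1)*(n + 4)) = n + 1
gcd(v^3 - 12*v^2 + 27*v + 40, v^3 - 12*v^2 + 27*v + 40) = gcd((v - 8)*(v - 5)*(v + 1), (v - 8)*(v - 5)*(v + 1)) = v^3 - 12*v^2 + 27*v + 40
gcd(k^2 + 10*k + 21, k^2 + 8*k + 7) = k + 7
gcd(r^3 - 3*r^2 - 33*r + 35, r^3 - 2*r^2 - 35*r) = r^2 - 2*r - 35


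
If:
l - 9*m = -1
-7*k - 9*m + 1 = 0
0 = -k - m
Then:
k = -1/2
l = 7/2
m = 1/2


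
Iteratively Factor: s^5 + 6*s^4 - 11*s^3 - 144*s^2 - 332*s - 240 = (s + 3)*(s^4 + 3*s^3 - 20*s^2 - 84*s - 80) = (s + 3)*(s + 4)*(s^3 - s^2 - 16*s - 20) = (s + 2)*(s + 3)*(s + 4)*(s^2 - 3*s - 10) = (s + 2)^2*(s + 3)*(s + 4)*(s - 5)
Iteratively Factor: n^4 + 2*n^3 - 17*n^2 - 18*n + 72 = (n + 3)*(n^3 - n^2 - 14*n + 24) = (n - 2)*(n + 3)*(n^2 + n - 12) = (n - 3)*(n - 2)*(n + 3)*(n + 4)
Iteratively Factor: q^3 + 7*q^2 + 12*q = (q)*(q^2 + 7*q + 12) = q*(q + 4)*(q + 3)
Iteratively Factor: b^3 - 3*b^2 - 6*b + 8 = (b + 2)*(b^2 - 5*b + 4) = (b - 4)*(b + 2)*(b - 1)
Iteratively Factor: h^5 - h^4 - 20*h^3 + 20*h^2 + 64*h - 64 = (h + 4)*(h^4 - 5*h^3 + 20*h - 16) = (h + 2)*(h + 4)*(h^3 - 7*h^2 + 14*h - 8) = (h - 4)*(h + 2)*(h + 4)*(h^2 - 3*h + 2) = (h - 4)*(h - 2)*(h + 2)*(h + 4)*(h - 1)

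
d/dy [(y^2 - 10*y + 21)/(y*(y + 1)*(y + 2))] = (-y^4 + 20*y^3 - 31*y^2 - 126*y - 42)/(y^2*(y^4 + 6*y^3 + 13*y^2 + 12*y + 4))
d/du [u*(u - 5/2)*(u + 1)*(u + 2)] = 4*u^3 + 3*u^2/2 - 11*u - 5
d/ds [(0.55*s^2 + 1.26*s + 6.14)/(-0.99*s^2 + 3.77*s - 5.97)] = (3.3209*s^2 + 5.5902*s - 30.67)/(0.9801*s^4 - 7.4646*s^3 + 26.0335*s^2 - 45.0138*s + 35.6409)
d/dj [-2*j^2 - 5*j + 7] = -4*j - 5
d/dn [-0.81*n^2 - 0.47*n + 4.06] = -1.62*n - 0.47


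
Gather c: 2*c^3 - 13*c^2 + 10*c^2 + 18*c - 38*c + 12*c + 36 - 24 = 2*c^3 - 3*c^2 - 8*c + 12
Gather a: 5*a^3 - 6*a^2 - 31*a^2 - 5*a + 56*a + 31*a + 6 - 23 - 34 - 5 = 5*a^3 - 37*a^2 + 82*a - 56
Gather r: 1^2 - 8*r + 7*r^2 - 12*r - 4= 7*r^2 - 20*r - 3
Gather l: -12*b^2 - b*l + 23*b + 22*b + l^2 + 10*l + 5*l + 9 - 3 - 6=-12*b^2 + 45*b + l^2 + l*(15 - b)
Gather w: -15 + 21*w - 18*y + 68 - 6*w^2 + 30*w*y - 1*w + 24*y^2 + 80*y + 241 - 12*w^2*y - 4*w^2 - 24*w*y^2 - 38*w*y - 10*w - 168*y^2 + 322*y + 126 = w^2*(-12*y - 10) + w*(-24*y^2 - 8*y + 10) - 144*y^2 + 384*y + 420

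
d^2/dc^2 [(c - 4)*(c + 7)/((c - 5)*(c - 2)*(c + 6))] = 2*(c^6 + 9*c^5 - 81*c^4 - 129*c^3 + 1704*c^2 + 2892*c - 20992)/(c^9 - 3*c^8 - 93*c^7 + 371*c^6 + 2616*c^5 - 14412*c^4 - 10448*c^3 + 173520*c^2 - 345600*c + 216000)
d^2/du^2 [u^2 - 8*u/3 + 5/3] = 2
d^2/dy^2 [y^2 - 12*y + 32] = 2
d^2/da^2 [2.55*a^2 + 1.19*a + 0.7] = 5.10000000000000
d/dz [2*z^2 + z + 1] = 4*z + 1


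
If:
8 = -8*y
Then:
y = -1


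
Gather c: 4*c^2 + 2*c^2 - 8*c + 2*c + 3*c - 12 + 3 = 6*c^2 - 3*c - 9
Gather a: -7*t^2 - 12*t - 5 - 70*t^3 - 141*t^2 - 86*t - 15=-70*t^3 - 148*t^2 - 98*t - 20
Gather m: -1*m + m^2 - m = m^2 - 2*m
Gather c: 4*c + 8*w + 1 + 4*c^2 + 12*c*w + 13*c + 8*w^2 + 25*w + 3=4*c^2 + c*(12*w + 17) + 8*w^2 + 33*w + 4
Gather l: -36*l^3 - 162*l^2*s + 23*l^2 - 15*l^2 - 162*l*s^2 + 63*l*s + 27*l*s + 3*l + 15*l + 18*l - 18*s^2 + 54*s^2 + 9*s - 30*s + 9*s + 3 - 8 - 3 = -36*l^3 + l^2*(8 - 162*s) + l*(-162*s^2 + 90*s + 36) + 36*s^2 - 12*s - 8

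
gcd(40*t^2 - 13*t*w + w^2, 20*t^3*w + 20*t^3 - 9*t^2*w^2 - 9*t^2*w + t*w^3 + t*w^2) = 5*t - w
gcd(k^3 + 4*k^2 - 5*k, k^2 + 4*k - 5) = k^2 + 4*k - 5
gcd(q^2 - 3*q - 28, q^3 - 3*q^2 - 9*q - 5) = 1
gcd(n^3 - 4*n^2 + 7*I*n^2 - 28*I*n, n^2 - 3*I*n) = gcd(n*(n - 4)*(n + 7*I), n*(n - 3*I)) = n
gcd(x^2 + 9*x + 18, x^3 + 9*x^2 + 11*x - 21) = x + 3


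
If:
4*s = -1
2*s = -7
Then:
No Solution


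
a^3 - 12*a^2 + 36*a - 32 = (a - 8)*(a - 2)^2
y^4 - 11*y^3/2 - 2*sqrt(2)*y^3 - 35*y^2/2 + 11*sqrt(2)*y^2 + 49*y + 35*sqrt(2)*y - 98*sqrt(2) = (y - 7)*(y - 2)*(y + 7/2)*(y - 2*sqrt(2))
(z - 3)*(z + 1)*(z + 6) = z^3 + 4*z^2 - 15*z - 18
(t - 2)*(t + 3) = t^2 + t - 6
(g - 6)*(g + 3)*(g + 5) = g^3 + 2*g^2 - 33*g - 90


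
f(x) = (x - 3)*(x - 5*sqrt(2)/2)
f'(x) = 2*x - 5*sqrt(2)/2 - 3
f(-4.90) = 66.64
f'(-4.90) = -16.34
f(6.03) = 7.56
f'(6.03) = 5.52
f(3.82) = 0.23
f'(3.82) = 1.10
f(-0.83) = 16.72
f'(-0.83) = -8.20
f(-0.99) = 18.06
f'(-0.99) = -8.52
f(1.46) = 3.20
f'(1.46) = -3.62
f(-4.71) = 63.57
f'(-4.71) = -15.96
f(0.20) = 9.34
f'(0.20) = -6.14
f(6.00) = 7.39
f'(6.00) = 5.46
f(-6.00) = 85.82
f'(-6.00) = -18.54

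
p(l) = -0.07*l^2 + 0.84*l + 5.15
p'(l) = 0.84 - 0.14*l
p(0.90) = 5.85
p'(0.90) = 0.71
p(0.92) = 5.86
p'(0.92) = 0.71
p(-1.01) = 4.23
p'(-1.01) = 0.98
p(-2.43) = 2.70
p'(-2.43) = 1.18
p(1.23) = 6.08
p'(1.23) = 0.67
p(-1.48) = 3.75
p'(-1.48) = 1.05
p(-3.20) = 1.75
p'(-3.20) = 1.29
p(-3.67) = 1.12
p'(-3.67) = 1.35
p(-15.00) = -23.20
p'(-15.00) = 2.94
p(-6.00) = -2.41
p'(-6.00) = 1.68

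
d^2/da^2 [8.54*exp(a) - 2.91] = 8.54*exp(a)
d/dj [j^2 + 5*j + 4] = 2*j + 5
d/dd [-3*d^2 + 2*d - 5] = 2 - 6*d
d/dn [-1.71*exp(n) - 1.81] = -1.71*exp(n)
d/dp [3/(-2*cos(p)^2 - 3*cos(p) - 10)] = -3*(4*cos(p) + 3)*sin(p)/(3*cos(p) + cos(2*p) + 11)^2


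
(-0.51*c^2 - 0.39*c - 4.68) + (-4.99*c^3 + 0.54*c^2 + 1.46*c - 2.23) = -4.99*c^3 + 0.03*c^2 + 1.07*c - 6.91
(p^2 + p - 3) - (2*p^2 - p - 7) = -p^2 + 2*p + 4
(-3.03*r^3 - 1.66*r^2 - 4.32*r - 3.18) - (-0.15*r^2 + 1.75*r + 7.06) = -3.03*r^3 - 1.51*r^2 - 6.07*r - 10.24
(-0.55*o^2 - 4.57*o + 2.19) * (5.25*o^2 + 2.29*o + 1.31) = -2.8875*o^4 - 25.252*o^3 + 0.3117*o^2 - 0.9716*o + 2.8689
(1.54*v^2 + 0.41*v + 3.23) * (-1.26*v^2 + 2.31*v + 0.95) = -1.9404*v^4 + 3.0408*v^3 - 1.6597*v^2 + 7.8508*v + 3.0685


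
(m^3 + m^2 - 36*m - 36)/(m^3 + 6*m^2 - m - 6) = (m - 6)/(m - 1)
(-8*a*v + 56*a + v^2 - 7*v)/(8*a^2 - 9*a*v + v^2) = (v - 7)/(-a + v)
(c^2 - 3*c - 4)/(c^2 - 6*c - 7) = (c - 4)/(c - 7)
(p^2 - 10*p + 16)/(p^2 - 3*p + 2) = (p - 8)/(p - 1)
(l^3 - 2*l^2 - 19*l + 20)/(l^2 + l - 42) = (l^3 - 2*l^2 - 19*l + 20)/(l^2 + l - 42)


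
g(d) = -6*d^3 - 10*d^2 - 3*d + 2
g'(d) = -18*d^2 - 20*d - 3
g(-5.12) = 560.52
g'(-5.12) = -372.46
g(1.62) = -54.61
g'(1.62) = -82.64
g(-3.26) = 113.38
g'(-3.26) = -129.10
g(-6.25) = 1094.97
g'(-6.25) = -581.12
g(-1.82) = 10.51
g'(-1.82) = -26.22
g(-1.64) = 6.49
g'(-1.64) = -18.61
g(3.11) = -284.53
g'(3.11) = -239.30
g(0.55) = -3.67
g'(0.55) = -19.44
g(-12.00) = 8966.00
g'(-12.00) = -2355.00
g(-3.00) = 83.00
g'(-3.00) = -105.00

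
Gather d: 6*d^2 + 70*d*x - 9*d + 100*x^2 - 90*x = 6*d^2 + d*(70*x - 9) + 100*x^2 - 90*x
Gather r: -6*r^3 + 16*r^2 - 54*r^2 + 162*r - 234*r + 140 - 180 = -6*r^3 - 38*r^2 - 72*r - 40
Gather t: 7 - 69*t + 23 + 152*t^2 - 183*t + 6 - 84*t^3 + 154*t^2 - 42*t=-84*t^3 + 306*t^2 - 294*t + 36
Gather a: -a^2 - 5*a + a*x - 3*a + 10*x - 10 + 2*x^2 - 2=-a^2 + a*(x - 8) + 2*x^2 + 10*x - 12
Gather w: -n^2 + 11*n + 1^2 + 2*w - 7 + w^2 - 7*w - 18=-n^2 + 11*n + w^2 - 5*w - 24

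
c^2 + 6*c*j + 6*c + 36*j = (c + 6)*(c + 6*j)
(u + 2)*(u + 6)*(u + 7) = u^3 + 15*u^2 + 68*u + 84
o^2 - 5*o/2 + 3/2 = (o - 3/2)*(o - 1)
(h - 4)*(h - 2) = h^2 - 6*h + 8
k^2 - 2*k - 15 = (k - 5)*(k + 3)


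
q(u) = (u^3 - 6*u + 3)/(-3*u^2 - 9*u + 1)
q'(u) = (6*u + 9)*(u^3 - 6*u + 3)/(-3*u^2 - 9*u + 1)^2 + (3*u^2 - 6)/(-3*u^2 - 9*u + 1) = 3*(-u^4 - 6*u^3 - 5*u^2 + 6*u + 7)/(9*u^4 + 54*u^3 + 75*u^2 - 18*u + 1)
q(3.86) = -0.48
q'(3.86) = -0.30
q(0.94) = 0.18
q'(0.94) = 0.07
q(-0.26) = 1.45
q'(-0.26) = 1.59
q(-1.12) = 1.14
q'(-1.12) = 0.05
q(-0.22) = 1.52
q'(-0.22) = 2.05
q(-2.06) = 0.97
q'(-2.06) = 0.51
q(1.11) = 0.18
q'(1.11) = -0.04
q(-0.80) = 1.16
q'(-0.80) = 0.13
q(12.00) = -3.08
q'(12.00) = -0.33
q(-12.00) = 5.12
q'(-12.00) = -0.32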